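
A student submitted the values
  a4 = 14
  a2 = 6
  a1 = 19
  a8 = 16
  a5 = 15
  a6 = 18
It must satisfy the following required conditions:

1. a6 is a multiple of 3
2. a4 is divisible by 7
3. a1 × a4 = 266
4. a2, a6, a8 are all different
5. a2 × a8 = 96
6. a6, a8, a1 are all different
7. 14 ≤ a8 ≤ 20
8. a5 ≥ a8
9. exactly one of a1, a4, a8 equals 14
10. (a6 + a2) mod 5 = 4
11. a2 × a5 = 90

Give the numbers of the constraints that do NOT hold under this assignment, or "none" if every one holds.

No — constraint 8 is not satisfied.

1. 18 / 3 = 6, so 3 divides 18 — satisfied.
2. 14 / 7 = 2, so 7 divides 14 — satisfied.
3. a1 × a4 = 19 × 14 = 266 — satisfied.
4. values 6, 18, 16 are pairwise distinct — satisfied.
5. a2 × a8 = 6 × 16 = 96 — satisfied.
6. values 18, 16, 19 are pairwise distinct — satisfied.
7. a8 = 16 lies in [14, 20] — satisfied.
8. a5 = 15, a8 = 16; 15 < 16 (want ≥) — violated.
9. a1=19, a4=14, a8=16; 1 of them equals 14 — satisfied.
10. a6 + a2 = 24; 24 mod 5 = 4 — satisfied.
11. a2 × a5 = 6 × 15 = 90 — satisfied.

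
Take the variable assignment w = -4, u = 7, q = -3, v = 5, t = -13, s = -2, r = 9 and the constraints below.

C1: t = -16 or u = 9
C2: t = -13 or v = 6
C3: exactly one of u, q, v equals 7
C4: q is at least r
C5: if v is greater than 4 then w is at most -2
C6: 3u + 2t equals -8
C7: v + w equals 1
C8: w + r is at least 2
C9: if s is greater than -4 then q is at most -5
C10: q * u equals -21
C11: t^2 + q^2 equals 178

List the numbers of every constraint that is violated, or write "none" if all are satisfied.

Constraints 1, 4, 6, 9 are violated.

C1: t = -13 ≠ -16 and u = 7 ≠ 9; both disjuncts false  FAIL
C2: t = -13 = -13 (first disjunct)  OK
C3: u=7, q=-3, v=5; 1 of them equals 7  OK
C4: q = -3, r = 9; -3 < 9 (want ≥)  FAIL
C5: v = 5 > 4, so we need w ≤ -2; w = -4 ≤ -2  OK
C6: 3u + 2t = 3(7) + 2(-13) = -5, not -8  FAIL
C7: v + w = 5 + (-4) = 1  OK
C8: w + r = -4 + 9 = 5; 5 ≥ 2  OK
C9: s = -2 > -4, so we need q ≤ -5; but q = -3 > -5  FAIL
C10: q * u = -3 * 7 = -21  OK
C11: t^2 + q^2 = (-13)^2 + (-3)^2 = 169 + 9 = 178  OK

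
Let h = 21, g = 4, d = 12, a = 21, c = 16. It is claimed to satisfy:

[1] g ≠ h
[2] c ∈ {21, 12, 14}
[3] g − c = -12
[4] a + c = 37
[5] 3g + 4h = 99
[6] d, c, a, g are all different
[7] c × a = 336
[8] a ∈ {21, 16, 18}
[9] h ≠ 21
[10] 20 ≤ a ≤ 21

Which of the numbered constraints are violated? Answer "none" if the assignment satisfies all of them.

Constraints 2, 5, and 9 are violated.

[1] g = 4, h = 21; distinct  yes
[2] c = 16 is not in {21, 12, 14}  no
[3] g − c = 4 − 16 = -12  yes
[4] a + c = 21 + 16 = 37  yes
[5] 3g + 4h = 3(4) + 4(21) = 96, not 99  no
[6] values 12, 16, 21, 4 are pairwise distinct  yes
[7] c × a = 16 × 21 = 336  yes
[8] a = 21 is in {21, 16, 18}  yes
[9] h = 21, but 21 is required to differ  no
[10] a = 21 lies in [20, 21]  yes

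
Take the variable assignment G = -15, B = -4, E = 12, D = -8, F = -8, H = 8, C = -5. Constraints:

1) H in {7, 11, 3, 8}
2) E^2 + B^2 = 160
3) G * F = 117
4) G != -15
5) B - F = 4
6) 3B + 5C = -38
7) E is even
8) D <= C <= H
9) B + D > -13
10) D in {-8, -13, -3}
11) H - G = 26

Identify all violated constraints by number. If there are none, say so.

Violated: 3, 4, 6, and 11.

1) H = 8 is in {7, 11, 3, 8} — holds.
2) E^2 + B^2 = 12^2 + (-4)^2 = 144 + 16 = 160 — holds.
3) G * F = -15 * (-8) = 120, not 117 — fails.
4) G = -15, but -15 is required to differ — fails.
5) B - F = -4 - (-8) = 4 — holds.
6) 3B + 5C = 3(-4) + 5(-5) = -37, not -38 — fails.
7) E = 12 is even — holds.
8) values -8 <= -5 <= 8 — holds.
9) B + D = -4 + (-8) = -12; -12 > -13 — holds.
10) D = -8 is in {-8, -13, -3} — holds.
11) H - G = 8 - (-15) = 23, not 26 — fails.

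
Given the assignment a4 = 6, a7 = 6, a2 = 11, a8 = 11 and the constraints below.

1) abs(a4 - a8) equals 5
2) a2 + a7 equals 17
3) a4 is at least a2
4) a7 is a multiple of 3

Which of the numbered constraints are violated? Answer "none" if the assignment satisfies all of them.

1) abs(6 - 11) = 5 — holds.
2) a2 + a7 = 11 + 6 = 17 — holds.
3) a4 = 6, a2 = 11; 6 < 11 (want ≥) — does not hold.
4) 6 / 3 = 2, so 3 divides 6 — holds.

Violated: 3.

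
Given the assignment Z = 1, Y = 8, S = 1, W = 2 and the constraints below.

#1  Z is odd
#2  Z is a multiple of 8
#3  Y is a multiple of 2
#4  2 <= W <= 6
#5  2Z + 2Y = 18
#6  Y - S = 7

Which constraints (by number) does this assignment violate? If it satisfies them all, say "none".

#1 Z = 1 is odd  ✓
#2 1 = 8*0 + 1, so 8 does not divide 1  ✗
#3 8 / 2 = 4, so 2 divides 8  ✓
#4 W = 2 lies in [2, 6]  ✓
#5 2Z + 2Y = 2(1) + 2(8) = 18  ✓
#6 Y - S = 8 - 1 = 7  ✓

Violated: 2.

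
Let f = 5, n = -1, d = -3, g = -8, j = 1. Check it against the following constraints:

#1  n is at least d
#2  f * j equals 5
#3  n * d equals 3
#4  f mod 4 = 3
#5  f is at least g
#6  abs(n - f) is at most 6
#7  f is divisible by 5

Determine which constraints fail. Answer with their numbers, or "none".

#1 n = -1, d = -3; -1 ≥ -3  holds
#2 f * j = 5 * 1 = 5  holds
#3 n * d = -1 * (-3) = 3  holds
#4 5 mod 4 = 1, not 3  fails
#5 f = 5, g = -8; 5 ≥ -8  holds
#6 abs(-1 - 5) = 6; 6 ≤ 6  holds
#7 5 / 5 = 1, so 5 divides 5  holds

Violated: 4.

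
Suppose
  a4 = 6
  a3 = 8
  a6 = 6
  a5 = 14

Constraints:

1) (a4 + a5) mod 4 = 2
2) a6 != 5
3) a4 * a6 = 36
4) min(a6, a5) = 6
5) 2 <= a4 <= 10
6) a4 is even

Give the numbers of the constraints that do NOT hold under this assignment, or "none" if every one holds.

The assignment fails constraint 1.

1) a4 + a5 = 20; 20 mod 4 = 0, not 2 — fails.
2) a6 = 6, and 6 ≠ 5 — holds.
3) a4 * a6 = 6 * 6 = 36 — holds.
4) min(6, 14) = 6 — holds.
5) a4 = 6 lies in [2, 10] — holds.
6) a4 = 6 is even — holds.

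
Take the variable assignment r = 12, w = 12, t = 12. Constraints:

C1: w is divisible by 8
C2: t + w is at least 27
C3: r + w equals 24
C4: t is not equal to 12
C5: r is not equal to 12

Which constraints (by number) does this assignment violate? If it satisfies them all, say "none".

No — constraints 1, 2, 4, and 5 are not satisfied.

C1: 12 = 8*1 + 4, so 8 does not divide 12  no
C2: t + w = 12 + 12 = 24; 24 < 27, bound 27 not met  no
C3: r + w = 12 + 12 = 24  yes
C4: t = 12, but 12 is required to differ  no
C5: r = 12, but 12 is required to differ  no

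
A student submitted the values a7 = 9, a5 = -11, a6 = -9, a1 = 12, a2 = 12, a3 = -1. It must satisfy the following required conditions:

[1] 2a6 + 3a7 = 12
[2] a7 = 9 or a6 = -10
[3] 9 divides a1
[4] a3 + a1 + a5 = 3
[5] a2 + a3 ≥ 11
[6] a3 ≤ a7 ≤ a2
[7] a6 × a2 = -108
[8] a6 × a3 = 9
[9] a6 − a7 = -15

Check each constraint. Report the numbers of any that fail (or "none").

Constraints 1, 3, 4, and 9 are violated.

[1] 2a6 + 3a7 = 2(-9) + 3(9) = 9, not 12 — violated.
[2] a7 = 9 = 9 (first disjunct) — satisfied.
[3] 12 = 9×1 + 3, so 9 does not divide 12 — violated.
[4] a3 + a1 + a5 = -1 + 12 + (-11) = 0, not 3 — violated.
[5] a2 + a3 = 12 + (-1) = 11; 11 ≥ 11 — satisfied.
[6] values -1 ≤ 9 ≤ 12 — satisfied.
[7] a6 × a2 = -9 × 12 = -108 — satisfied.
[8] a6 × a3 = -9 × (-1) = 9 — satisfied.
[9] a6 − a7 = -9 − 9 = -18, not -15 — violated.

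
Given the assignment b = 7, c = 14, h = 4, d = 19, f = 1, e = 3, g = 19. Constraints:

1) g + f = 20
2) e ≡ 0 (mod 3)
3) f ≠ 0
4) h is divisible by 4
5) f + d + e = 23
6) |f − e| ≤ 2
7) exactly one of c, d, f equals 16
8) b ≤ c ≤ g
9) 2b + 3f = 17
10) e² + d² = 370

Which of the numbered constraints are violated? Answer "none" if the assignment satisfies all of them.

1) g + f = 19 + 1 = 20 — OK.
2) 3 mod 3 = 0 — OK.
3) f = 1, and 1 ≠ 0 — OK.
4) 4 / 4 = 1, so 4 divides 4 — OK.
5) f + d + e = 1 + 19 + 3 = 23 — OK.
6) |1 − 3| = 2; 2 ≤ 2 — OK.
7) c=14, d=19, f=1; 0 of them equal 16, not exactly one — violated.
8) values 7 ≤ 14 ≤ 19 — OK.
9) 2b + 3f = 2(7) + 3(1) = 17 — OK.
10) e² + d² = 3² + 19² = 9 + 361 = 370 — OK.

Constraint 7 does not hold.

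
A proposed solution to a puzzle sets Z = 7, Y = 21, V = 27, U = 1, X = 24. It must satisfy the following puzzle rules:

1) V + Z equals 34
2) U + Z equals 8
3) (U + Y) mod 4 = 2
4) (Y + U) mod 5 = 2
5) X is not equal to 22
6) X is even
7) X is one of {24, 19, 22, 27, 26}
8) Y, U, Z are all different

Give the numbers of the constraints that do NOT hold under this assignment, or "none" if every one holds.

1) V + Z = 27 + 7 = 34  OK
2) U + Z = 1 + 7 = 8  OK
3) U + Y = 22; 22 mod 4 = 2  OK
4) Y + U = 22; 22 mod 5 = 2  OK
5) X = 24, and 24 ≠ 22  OK
6) X = 24 is even  OK
7) X = 24 is in {24, 19, 22, 27, 26}  OK
8) values 21, 1, 7 are pairwise distinct  OK

None — every constraint holds.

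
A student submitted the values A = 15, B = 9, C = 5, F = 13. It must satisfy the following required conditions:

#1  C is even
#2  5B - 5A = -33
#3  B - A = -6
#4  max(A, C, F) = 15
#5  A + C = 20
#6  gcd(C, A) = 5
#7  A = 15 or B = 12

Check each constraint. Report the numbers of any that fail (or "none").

#1 C = 5 is odd — violated.
#2 5B - 5A = 5(9) - 5(15) = -30, not -33 — violated.
#3 B - A = 9 - 15 = -6 — OK.
#4 max(15, 5, 13) = 15 — OK.
#5 A + C = 15 + 5 = 20 — OK.
#6 gcd(5, 15) = 5 — OK.
#7 A = 15 = 15 (first disjunct) — OK.

No — constraints 1, 2 are not satisfied.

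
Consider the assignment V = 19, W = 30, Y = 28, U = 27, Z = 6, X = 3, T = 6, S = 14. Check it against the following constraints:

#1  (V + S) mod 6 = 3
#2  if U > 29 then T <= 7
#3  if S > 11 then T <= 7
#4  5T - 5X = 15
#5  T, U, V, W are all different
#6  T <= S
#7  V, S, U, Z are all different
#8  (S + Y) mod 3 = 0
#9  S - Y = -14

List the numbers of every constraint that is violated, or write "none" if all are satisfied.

#1 V + S = 33; 33 mod 6 = 3  ✔
#2 U = 27, not > 29; antecedent false, conditional vacuously true  ✔
#3 S = 14 > 11, so we need T ≤ 7; T = 6 ≤ 7  ✔
#4 5T - 5X = 5(6) - 5(3) = 15  ✔
#5 values 6, 27, 19, 30 are pairwise distinct  ✔
#6 T = 6, S = 14; 6 ≤ 14  ✔
#7 values 19, 14, 27, 6 are pairwise distinct  ✔
#8 S + Y = 42; 42 mod 3 = 0  ✔
#9 S - Y = 14 - 28 = -14  ✔

Yes — all constraints hold.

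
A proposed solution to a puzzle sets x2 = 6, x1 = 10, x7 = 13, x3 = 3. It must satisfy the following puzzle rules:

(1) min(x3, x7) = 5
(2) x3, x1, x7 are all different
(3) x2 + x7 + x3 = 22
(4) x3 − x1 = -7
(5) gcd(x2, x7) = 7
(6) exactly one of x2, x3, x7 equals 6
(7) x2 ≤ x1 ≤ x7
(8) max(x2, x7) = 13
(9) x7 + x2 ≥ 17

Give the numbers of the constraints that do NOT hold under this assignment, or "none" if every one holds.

(1) min(3, 13) = 3, not 5  false
(2) values 3, 10, 13 are pairwise distinct  true
(3) x2 + x7 + x3 = 6 + 13 + 3 = 22  true
(4) x3 − x1 = 3 − 10 = -7  true
(5) gcd(6, 13) = 1, not 7  false
(6) x2=6, x3=3, x7=13; 1 of them equals 6  true
(7) values 6 ≤ 10 ≤ 13  true
(8) max(6, 13) = 13  true
(9) x7 + x2 = 13 + 6 = 19; 19 ≥ 17  true

Violated: 1, 5.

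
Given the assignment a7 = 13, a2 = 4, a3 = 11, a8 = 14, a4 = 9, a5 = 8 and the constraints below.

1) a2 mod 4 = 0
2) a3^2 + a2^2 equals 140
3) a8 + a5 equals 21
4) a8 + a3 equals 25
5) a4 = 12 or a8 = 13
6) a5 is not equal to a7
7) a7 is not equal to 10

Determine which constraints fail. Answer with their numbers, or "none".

The assignment fails constraints 2, 3, 5.

1) 4 mod 4 = 0 — holds.
2) a3^2 + a2^2 = 11^2 + 4^2 = 121 + 16 = 137, not 140 — does not hold.
3) a8 + a5 = 14 + 8 = 22, not 21 — does not hold.
4) a8 + a3 = 14 + 11 = 25 — holds.
5) a4 = 9 ≠ 12 and a8 = 14 ≠ 13; both disjuncts false — does not hold.
6) a5 = 8, a7 = 13; distinct — holds.
7) a7 = 13, and 13 ≠ 10 — holds.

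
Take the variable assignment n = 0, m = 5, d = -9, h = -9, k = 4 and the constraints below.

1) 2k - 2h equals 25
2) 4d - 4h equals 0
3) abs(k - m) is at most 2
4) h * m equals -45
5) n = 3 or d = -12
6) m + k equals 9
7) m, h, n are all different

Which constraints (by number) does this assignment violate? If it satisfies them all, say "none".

1) 2k - 2h = 2(4) - 2(-9) = 26, not 25 — does not hold.
2) 4d - 4h = 4(-9) - 4(-9) = 0 — holds.
3) abs(4 - 5) = 1; 1 ≤ 2 — holds.
4) h * m = -9 * 5 = -45 — holds.
5) n = 0 ≠ 3 and d = -9 ≠ -12; both disjuncts false — does not hold.
6) m + k = 5 + 4 = 9 — holds.
7) values 5, -9, 0 are pairwise distinct — holds.

Constraints 1 and 5 are violated.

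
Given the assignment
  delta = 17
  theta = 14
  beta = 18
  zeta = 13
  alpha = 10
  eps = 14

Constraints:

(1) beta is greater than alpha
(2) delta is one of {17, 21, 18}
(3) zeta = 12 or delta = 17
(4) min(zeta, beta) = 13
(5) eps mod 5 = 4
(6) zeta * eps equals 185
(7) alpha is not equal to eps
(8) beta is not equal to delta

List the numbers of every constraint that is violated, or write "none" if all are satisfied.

Constraint 6 is violated.

(1) beta = 18, alpha = 10; 18 > 10  true
(2) delta = 17 is in {17, 21, 18}  true
(3) zeta = 13 ≠ 12, but delta = 17 = 17 (second disjunct)  true
(4) min(13, 18) = 13  true
(5) 14 mod 5 = 4  true
(6) zeta * eps = 13 * 14 = 182, not 185  false
(7) alpha = 10, eps = 14; distinct  true
(8) beta = 18, delta = 17; distinct  true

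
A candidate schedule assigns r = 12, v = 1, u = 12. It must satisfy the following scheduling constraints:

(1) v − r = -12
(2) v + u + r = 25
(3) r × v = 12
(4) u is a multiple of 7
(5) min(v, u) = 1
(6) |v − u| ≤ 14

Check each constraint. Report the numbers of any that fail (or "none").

No — constraints 1, 4 are not satisfied.

(1) v − r = 1 − 12 = -11, not -12 — violated.
(2) v + u + r = 1 + 12 + 12 = 25 — OK.
(3) r × v = 12 × 1 = 12 — OK.
(4) 12 = 7×1 + 5, so 7 does not divide 12 — violated.
(5) min(1, 12) = 1 — OK.
(6) |1 − 12| = 11; 11 ≤ 14 — OK.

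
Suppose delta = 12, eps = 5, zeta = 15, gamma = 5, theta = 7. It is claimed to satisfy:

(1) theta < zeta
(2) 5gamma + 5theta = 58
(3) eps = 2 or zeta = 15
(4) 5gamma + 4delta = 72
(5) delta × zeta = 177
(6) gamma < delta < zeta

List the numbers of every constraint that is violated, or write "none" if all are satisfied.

(1) theta = 7, zeta = 15; 7 < 15  true
(2) 5gamma + 5theta = 5(5) + 5(7) = 60, not 58  false
(3) eps = 5 ≠ 2, but zeta = 15 = 15 (second disjunct)  true
(4) 5gamma + 4delta = 5(5) + 4(12) = 73, not 72  false
(5) delta × zeta = 12 × 15 = 180, not 177  false
(6) values 5 < 12 < 15  true

Constraints 2, 4, and 5 are violated.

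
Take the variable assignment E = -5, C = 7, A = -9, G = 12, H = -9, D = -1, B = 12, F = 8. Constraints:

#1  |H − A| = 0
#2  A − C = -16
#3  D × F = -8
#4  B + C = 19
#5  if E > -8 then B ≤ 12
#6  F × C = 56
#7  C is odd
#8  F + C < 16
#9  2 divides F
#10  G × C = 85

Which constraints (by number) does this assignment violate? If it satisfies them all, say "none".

#1 |-9 − (-9)| = 0 — holds.
#2 A − C = -9 − 7 = -16 — holds.
#3 D × F = -1 × 8 = -8 — holds.
#4 B + C = 12 + 7 = 19 — holds.
#5 E = -5 > -8, so we need B ≤ 12; B = 12 ≤ 12 — holds.
#6 F × C = 8 × 7 = 56 — holds.
#7 C = 7 is odd — holds.
#8 F + C = 8 + 7 = 15; 15 < 16 — holds.
#9 8 / 2 = 4, so 2 divides 8 — holds.
#10 G × C = 12 × 7 = 84, not 85 — does not hold.

Violated: 10.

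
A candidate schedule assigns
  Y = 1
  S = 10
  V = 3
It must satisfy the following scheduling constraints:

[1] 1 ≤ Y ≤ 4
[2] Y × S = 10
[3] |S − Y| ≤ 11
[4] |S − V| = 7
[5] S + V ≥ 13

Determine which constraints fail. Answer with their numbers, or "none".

[1] Y = 1 lies in [1, 4]  yes
[2] Y × S = 1 × 10 = 10  yes
[3] |10 − 1| = 9; 9 ≤ 11  yes
[4] |10 − 3| = 7  yes
[5] S + V = 10 + 3 = 13; 13 ≥ 13  yes

None — every constraint holds.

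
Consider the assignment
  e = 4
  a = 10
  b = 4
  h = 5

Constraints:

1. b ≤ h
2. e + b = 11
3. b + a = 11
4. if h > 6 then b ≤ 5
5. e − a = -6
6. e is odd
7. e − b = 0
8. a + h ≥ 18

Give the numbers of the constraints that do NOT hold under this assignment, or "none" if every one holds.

Constraints 2, 3, 6, 8 do not hold.

1. b = 4, h = 5; 4 ≤ 5 — holds.
2. e + b = 4 + 4 = 8, not 11 — does not hold.
3. b + a = 4 + 10 = 14, not 11 — does not hold.
4. h = 5, not > 6; antecedent false, conditional vacuously true — holds.
5. e − a = 4 − 10 = -6 — holds.
6. e = 4 is even — does not hold.
7. e − b = 4 − 4 = 0 — holds.
8. a + h = 10 + 5 = 15; 15 < 18, bound 18 not met — does not hold.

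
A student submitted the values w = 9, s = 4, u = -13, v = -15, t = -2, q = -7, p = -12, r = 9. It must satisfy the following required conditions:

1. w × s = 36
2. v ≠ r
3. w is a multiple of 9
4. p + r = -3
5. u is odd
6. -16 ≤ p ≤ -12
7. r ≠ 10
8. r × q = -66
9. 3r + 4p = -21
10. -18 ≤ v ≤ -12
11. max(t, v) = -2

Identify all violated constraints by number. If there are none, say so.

1. w × s = 9 × 4 = 36 — OK.
2. v = -15, r = 9; distinct — OK.
3. 9 / 9 = 1, so 9 divides 9 — OK.
4. p + r = -12 + 9 = -3 — OK.
5. u = -13 is odd — OK.
6. p = -12 lies in [-16, -12] — OK.
7. r = 9, and 9 ≠ 10 — OK.
8. r × q = 9 × (-7) = -63, not -66 — violated.
9. 3r + 4p = 3(9) + 4(-12) = -21 — OK.
10. v = -15 lies in [-18, -12] — OK.
11. max(-2, -15) = -2 — OK.

Constraint 8 does not hold.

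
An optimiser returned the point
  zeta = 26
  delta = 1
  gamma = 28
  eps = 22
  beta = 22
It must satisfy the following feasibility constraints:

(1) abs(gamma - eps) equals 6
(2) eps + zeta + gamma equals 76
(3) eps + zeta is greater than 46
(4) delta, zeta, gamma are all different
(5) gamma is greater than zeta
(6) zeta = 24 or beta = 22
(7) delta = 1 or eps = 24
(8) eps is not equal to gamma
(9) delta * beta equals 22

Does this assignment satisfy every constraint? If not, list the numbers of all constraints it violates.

(1) abs(28 - 22) = 6  ✓
(2) eps + zeta + gamma = 22 + 26 + 28 = 76  ✓
(3) eps + zeta = 22 + 26 = 48; 48 > 46  ✓
(4) values 1, 26, 28 are pairwise distinct  ✓
(5) gamma = 28, zeta = 26; 28 > 26  ✓
(6) zeta = 26 ≠ 24, but beta = 22 = 22 (second disjunct)  ✓
(7) delta = 1 = 1 (first disjunct)  ✓
(8) eps = 22, gamma = 28; distinct  ✓
(9) delta * beta = 1 * 22 = 22  ✓

None — every constraint holds.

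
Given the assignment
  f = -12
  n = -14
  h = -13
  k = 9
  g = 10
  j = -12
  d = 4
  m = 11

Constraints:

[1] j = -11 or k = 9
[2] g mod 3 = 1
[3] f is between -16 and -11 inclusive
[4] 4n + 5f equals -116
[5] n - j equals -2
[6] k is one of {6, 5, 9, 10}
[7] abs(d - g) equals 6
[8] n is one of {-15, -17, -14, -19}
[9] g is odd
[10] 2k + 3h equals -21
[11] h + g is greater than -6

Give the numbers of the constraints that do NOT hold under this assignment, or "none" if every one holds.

Constraint 9 does not hold.

[1] j = -12 ≠ -11, but k = 9 = 9 (second disjunct) — holds.
[2] 10 mod 3 = 1 — holds.
[3] f = -12 lies in [-16, -11] — holds.
[4] 4n + 5f = 4(-14) + 5(-12) = -116 — holds.
[5] n - j = -14 - (-12) = -2 — holds.
[6] k = 9 is in {6, 5, 9, 10} — holds.
[7] abs(4 - 10) = 6 — holds.
[8] n = -14 is in {-15, -17, -14, -19} — holds.
[9] g = 10 is even — does not hold.
[10] 2k + 3h = 2(9) + 3(-13) = -21 — holds.
[11] h + g = -13 + 10 = -3; -3 > -6 — holds.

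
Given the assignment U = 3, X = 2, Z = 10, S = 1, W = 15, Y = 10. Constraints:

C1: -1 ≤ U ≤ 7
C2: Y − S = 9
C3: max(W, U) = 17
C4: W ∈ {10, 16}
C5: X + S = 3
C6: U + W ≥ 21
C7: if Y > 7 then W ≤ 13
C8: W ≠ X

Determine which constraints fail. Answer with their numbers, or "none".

C1: U = 3 lies in [-1, 7]  OK
C2: Y − S = 10 − 1 = 9  OK
C3: max(15, 3) = 15, not 17  FAIL
C4: W = 15 is not in {10, 16}  FAIL
C5: X + S = 2 + 1 = 3  OK
C6: U + W = 3 + 15 = 18; 18 < 21, bound 21 not met  FAIL
C7: Y = 10 > 7, so we need W ≤ 13; but W = 15 > 13  FAIL
C8: W = 15, X = 2; distinct  OK

Violated: 3, 4, 6, and 7.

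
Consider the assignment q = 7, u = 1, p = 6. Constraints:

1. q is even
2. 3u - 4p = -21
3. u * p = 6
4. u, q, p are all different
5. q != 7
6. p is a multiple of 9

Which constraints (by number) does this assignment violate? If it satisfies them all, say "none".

1. q = 7 is odd  FAIL
2. 3u - 4p = 3(1) - 4(6) = -21  OK
3. u * p = 1 * 6 = 6  OK
4. values 1, 7, 6 are pairwise distinct  OK
5. q = 7, but 7 is required to differ  FAIL
6. 6 = 9*0 + 6, so 9 does not divide 6  FAIL

Constraints 1, 5, and 6 do not hold.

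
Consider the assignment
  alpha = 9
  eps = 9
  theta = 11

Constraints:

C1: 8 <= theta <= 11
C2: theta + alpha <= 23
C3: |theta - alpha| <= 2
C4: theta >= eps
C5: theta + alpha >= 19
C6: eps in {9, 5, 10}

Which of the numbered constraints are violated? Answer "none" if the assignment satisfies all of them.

No violations.

C1: theta = 11 lies in [8, 11] — OK.
C2: theta + alpha = 11 + 9 = 20; 20 ≤ 23 — OK.
C3: |11 - 9| = 2; 2 ≤ 2 — OK.
C4: theta = 11, eps = 9; 11 ≥ 9 — OK.
C5: theta + alpha = 11 + 9 = 20; 20 ≥ 19 — OK.
C6: eps = 9 is in {9, 5, 10} — OK.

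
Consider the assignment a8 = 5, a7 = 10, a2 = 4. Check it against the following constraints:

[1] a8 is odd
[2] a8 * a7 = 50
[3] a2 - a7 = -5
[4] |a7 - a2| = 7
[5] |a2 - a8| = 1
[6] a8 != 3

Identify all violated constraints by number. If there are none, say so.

[1] a8 = 5 is odd — holds.
[2] a8 * a7 = 5 * 10 = 50 — holds.
[3] a2 - a7 = 4 - 10 = -6, not -5 — fails.
[4] |10 - 4| = 6, not 7 — fails.
[5] |4 - 5| = 1 — holds.
[6] a8 = 5, and 5 ≠ 3 — holds.

No — constraints 3 and 4 are not satisfied.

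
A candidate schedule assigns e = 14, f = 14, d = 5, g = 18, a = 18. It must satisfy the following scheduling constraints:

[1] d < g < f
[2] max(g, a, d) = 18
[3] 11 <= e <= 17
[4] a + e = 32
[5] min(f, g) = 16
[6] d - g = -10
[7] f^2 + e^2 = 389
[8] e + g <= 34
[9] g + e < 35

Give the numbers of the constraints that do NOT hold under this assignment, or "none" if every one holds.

[1] values 5, 18, 14; g = 18 is not < f = 14  FAIL
[2] max(18, 18, 5) = 18  OK
[3] e = 14 lies in [11, 17]  OK
[4] a + e = 18 + 14 = 32  OK
[5] min(14, 18) = 14, not 16  FAIL
[6] d - g = 5 - 18 = -13, not -10  FAIL
[7] f^2 + e^2 = 14^2 + 14^2 = 196 + 196 = 392, not 389  FAIL
[8] e + g = 14 + 18 = 32; 32 ≤ 34  OK
[9] g + e = 18 + 14 = 32; 32 < 35  OK

Constraints 1, 5, 6, and 7 do not hold.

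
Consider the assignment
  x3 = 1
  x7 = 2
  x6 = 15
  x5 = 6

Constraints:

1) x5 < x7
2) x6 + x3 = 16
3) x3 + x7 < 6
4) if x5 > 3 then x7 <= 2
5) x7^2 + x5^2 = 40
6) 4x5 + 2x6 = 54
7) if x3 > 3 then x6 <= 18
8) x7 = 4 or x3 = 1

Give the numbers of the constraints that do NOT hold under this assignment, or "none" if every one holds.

1) x5 = 6, x7 = 2; 6 ≥ 2 (want <) — violated.
2) x6 + x3 = 15 + 1 = 16 — OK.
3) x3 + x7 = 1 + 2 = 3; 3 < 6 — OK.
4) x5 = 6 > 3, so we need x7 ≤ 2; x7 = 2 ≤ 2 — OK.
5) x7^2 + x5^2 = 2^2 + 6^2 = 4 + 36 = 40 — OK.
6) 4x5 + 2x6 = 4(6) + 2(15) = 54 — OK.
7) x3 = 1, not > 3; antecedent false, conditional vacuously true — OK.
8) x7 = 2 ≠ 4, but x3 = 1 = 1 (second disjunct) — OK.

The assignment fails constraint 1.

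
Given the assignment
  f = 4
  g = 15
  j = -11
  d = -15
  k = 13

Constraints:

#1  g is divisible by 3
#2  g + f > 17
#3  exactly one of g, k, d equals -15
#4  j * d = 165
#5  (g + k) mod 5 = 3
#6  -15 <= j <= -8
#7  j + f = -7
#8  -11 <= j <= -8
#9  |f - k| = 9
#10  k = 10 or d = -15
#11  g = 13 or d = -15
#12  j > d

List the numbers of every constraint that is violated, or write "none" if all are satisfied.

The assignment satisfies every constraint.

#1 15 / 3 = 5, so 3 divides 15  ✔
#2 g + f = 15 + 4 = 19; 19 > 17  ✔
#3 g=15, k=13, d=-15; 1 of them equals -15  ✔
#4 j * d = -11 * (-15) = 165  ✔
#5 g + k = 28; 28 mod 5 = 3  ✔
#6 j = -11 lies in [-15, -8]  ✔
#7 j + f = -11 + 4 = -7  ✔
#8 j = -11 lies in [-11, -8]  ✔
#9 |4 - 13| = 9  ✔
#10 k = 13 ≠ 10, but d = -15 = -15 (second disjunct)  ✔
#11 g = 15 ≠ 13, but d = -15 = -15 (second disjunct)  ✔
#12 j = -11, d = -15; -11 > -15  ✔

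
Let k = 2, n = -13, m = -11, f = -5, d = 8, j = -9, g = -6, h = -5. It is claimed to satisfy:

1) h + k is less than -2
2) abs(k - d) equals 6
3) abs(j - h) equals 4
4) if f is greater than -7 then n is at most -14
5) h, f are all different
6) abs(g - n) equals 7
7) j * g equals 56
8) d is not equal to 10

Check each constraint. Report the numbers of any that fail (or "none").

Constraints 4, 5, and 7 are violated.

1) h + k = -5 + 2 = -3; -3 < -2  yes
2) abs(2 - 8) = 6  yes
3) abs(-9 - (-5)) = 4  yes
4) f = -5 > -7, so we need n ≤ -14; but n = -13 > -14  no
5) h = f = -5, not all different  no
6) abs(-6 - (-13)) = 7  yes
7) j * g = -9 * (-6) = 54, not 56  no
8) d = 8, and 8 ≠ 10  yes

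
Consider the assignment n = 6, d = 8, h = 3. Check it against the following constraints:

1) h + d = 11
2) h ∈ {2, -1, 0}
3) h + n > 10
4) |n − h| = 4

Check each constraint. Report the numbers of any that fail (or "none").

The assignment fails constraints 2, 3, and 4.

1) h + d = 3 + 8 = 11 — holds.
2) h = 3 is not in {2, -1, 0} — fails.
3) h + n = 3 + 6 = 9; 9 ≤ 10, bound 10 not met — fails.
4) |6 − 3| = 3, not 4 — fails.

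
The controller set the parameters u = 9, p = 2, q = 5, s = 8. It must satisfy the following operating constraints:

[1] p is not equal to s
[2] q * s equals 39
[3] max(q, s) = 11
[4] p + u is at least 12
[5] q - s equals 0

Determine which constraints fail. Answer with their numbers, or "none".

[1] p = 2, s = 8; distinct  ✓
[2] q * s = 5 * 8 = 40, not 39  ✗
[3] max(5, 8) = 8, not 11  ✗
[4] p + u = 2 + 9 = 11; 11 < 12, bound 12 not met  ✗
[5] q - s = 5 - 8 = -3, not 0  ✗

Constraints 2, 3, 4, 5 do not hold.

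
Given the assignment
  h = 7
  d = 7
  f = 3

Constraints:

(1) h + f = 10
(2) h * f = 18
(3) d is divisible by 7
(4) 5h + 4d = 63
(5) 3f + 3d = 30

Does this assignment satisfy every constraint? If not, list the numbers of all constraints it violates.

(1) h + f = 7 + 3 = 10 — satisfied.
(2) h * f = 7 * 3 = 21, not 18 — violated.
(3) 7 / 7 = 1, so 7 divides 7 — satisfied.
(4) 5h + 4d = 5(7) + 4(7) = 63 — satisfied.
(5) 3f + 3d = 3(3) + 3(7) = 30 — satisfied.

Constraint 2 is violated.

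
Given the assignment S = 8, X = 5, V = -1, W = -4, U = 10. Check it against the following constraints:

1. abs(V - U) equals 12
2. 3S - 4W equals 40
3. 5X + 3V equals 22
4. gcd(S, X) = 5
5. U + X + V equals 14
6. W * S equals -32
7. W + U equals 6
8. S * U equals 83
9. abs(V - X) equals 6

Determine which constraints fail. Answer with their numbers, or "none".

1. abs(-1 - 10) = 11, not 12 — violated.
2. 3S - 4W = 3(8) - 4(-4) = 40 — OK.
3. 5X + 3V = 5(5) + 3(-1) = 22 — OK.
4. gcd(8, 5) = 1, not 5 — violated.
5. U + X + V = 10 + 5 + (-1) = 14 — OK.
6. W * S = -4 * 8 = -32 — OK.
7. W + U = -4 + 10 = 6 — OK.
8. S * U = 8 * 10 = 80, not 83 — violated.
9. abs(-1 - 5) = 6 — OK.

The assignment fails constraints 1, 4, 8.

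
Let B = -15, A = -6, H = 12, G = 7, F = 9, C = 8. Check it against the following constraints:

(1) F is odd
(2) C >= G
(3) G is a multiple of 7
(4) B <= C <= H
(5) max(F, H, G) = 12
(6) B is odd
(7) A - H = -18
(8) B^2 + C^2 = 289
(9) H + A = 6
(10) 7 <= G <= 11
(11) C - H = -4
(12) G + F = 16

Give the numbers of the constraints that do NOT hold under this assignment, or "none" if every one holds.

The assignment satisfies every constraint.

(1) F = 9 is odd — holds.
(2) C = 8, G = 7; 8 ≥ 7 — holds.
(3) 7 / 7 = 1, so 7 divides 7 — holds.
(4) values -15 <= 8 <= 12 — holds.
(5) max(9, 12, 7) = 12 — holds.
(6) B = -15 is odd — holds.
(7) A - H = -6 - 12 = -18 — holds.
(8) B^2 + C^2 = (-15)^2 + 8^2 = 225 + 64 = 289 — holds.
(9) H + A = 12 + (-6) = 6 — holds.
(10) G = 7 lies in [7, 11] — holds.
(11) C - H = 8 - 12 = -4 — holds.
(12) G + F = 7 + 9 = 16 — holds.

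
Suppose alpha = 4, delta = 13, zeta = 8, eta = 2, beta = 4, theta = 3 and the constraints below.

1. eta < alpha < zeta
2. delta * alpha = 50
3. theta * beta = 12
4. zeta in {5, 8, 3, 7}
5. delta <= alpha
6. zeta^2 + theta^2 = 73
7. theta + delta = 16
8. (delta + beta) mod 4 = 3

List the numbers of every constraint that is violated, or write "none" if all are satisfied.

1. values 2 < 4 < 8 — holds.
2. delta * alpha = 13 * 4 = 52, not 50 — does not hold.
3. theta * beta = 3 * 4 = 12 — holds.
4. zeta = 8 is in {5, 8, 3, 7} — holds.
5. delta = 13, alpha = 4; 13 > 4 (want ≤) — does not hold.
6. zeta^2 + theta^2 = 8^2 + 3^2 = 64 + 9 = 73 — holds.
7. theta + delta = 3 + 13 = 16 — holds.
8. delta + beta = 17; 17 mod 4 = 1, not 3 — does not hold.

Constraints 2, 5, 8 do not hold.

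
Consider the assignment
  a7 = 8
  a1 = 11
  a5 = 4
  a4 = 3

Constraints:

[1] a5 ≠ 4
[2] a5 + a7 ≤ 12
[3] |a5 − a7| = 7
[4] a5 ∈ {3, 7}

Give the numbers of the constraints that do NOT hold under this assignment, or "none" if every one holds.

[1] a5 = 4, but 4 is required to differ  false
[2] a5 + a7 = 4 + 8 = 12; 12 ≤ 12  true
[3] |4 − 8| = 4, not 7  false
[4] a5 = 4 is not in {3, 7}  false

Constraints 1, 3, 4 do not hold.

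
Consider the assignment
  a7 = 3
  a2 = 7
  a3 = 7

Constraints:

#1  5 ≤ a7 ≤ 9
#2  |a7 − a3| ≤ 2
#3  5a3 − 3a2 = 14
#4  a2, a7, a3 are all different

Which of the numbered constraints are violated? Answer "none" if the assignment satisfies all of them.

#1 a7 = 3 is outside [5, 9] — fails.
#2 |3 − 7| = 4; 4 > 2, exceeds bound 2 — fails.
#3 5a3 − 3a2 = 5(7) − 3(7) = 14 — holds.
#4 a2 = a3 = 7, not all different — fails.

Constraints 1, 2, and 4 do not hold.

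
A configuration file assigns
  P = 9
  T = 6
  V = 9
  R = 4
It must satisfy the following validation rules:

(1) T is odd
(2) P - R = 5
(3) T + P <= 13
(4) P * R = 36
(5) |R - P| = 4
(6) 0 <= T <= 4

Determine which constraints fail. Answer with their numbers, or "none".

Constraints 1, 3, 5, and 6 do not hold.

(1) T = 6 is even  ✘
(2) P - R = 9 - 4 = 5  ✔
(3) T + P = 6 + 9 = 15; 15 > 13, bound 13 not met  ✘
(4) P * R = 9 * 4 = 36  ✔
(5) |4 - 9| = 5, not 4  ✘
(6) T = 6 is outside [0, 4]  ✘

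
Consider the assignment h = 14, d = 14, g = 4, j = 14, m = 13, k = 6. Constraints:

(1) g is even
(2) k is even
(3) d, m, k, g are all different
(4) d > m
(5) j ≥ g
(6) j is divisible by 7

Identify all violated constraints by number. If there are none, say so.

Yes — all constraints hold.

(1) g = 4 is even — OK.
(2) k = 6 is even — OK.
(3) values 14, 13, 6, 4 are pairwise distinct — OK.
(4) d = 14, m = 13; 14 > 13 — OK.
(5) j = 14, g = 4; 14 ≥ 4 — OK.
(6) 14 / 7 = 2, so 7 divides 14 — OK.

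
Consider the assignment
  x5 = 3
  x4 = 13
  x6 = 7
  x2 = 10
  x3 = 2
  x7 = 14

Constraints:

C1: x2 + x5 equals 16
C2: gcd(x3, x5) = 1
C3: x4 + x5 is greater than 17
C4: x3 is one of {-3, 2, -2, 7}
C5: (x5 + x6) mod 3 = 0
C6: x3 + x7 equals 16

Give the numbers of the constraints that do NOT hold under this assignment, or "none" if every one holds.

No — constraints 1, 3, and 5 are not satisfied.

C1: x2 + x5 = 10 + 3 = 13, not 16  fails
C2: gcd(2, 3) = 1  holds
C3: x4 + x5 = 13 + 3 = 16; 16 ≤ 17, bound 17 not met  fails
C4: x3 = 2 is in {-3, 2, -2, 7}  holds
C5: x5 + x6 = 10; 10 mod 3 = 1, not 0  fails
C6: x3 + x7 = 2 + 14 = 16  holds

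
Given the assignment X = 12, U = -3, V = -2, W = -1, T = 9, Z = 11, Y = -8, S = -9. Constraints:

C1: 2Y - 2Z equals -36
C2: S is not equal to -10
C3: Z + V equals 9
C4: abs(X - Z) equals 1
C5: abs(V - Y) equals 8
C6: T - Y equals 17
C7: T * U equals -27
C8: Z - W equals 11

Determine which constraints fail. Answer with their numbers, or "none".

C1: 2Y - 2Z = 2(-8) - 2(11) = -38, not -36  fails
C2: S = -9, and -9 ≠ -10  holds
C3: Z + V = 11 + (-2) = 9  holds
C4: abs(12 - 11) = 1  holds
C5: abs(-2 - (-8)) = 6, not 8  fails
C6: T - Y = 9 - (-8) = 17  holds
C7: T * U = 9 * (-3) = -27  holds
C8: Z - W = 11 - (-1) = 12, not 11  fails

Violated: 1, 5, and 8.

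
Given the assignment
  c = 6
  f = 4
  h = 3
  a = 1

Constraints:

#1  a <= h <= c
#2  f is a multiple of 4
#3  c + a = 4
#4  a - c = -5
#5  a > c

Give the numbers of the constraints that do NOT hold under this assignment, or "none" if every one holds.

Constraints 3 and 5 do not hold.

#1 values 1 <= 3 <= 6 — satisfied.
#2 4 / 4 = 1, so 4 divides 4 — satisfied.
#3 c + a = 6 + 1 = 7, not 4 — violated.
#4 a - c = 1 - 6 = -5 — satisfied.
#5 a = 1, c = 6; 1 ≤ 6 (want >) — violated.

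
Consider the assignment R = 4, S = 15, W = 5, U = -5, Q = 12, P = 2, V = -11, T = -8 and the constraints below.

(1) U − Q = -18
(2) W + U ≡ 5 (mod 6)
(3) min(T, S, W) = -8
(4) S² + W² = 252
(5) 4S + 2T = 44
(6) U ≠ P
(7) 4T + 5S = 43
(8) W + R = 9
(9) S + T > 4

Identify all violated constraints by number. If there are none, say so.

The assignment fails constraints 1, 2, 4.

(1) U − Q = -5 − 12 = -17, not -18  ✘
(2) W + U = 0; 0 mod 6 = 0, not 5  ✘
(3) min(-8, 15, 5) = -8  ✔
(4) S² + W² = 15² + 5² = 225 + 25 = 250, not 252  ✘
(5) 4S + 2T = 4(15) + 2(-8) = 44  ✔
(6) U = -5, P = 2; distinct  ✔
(7) 4T + 5S = 4(-8) + 5(15) = 43  ✔
(8) W + R = 5 + 4 = 9  ✔
(9) S + T = 15 + (-8) = 7; 7 > 4  ✔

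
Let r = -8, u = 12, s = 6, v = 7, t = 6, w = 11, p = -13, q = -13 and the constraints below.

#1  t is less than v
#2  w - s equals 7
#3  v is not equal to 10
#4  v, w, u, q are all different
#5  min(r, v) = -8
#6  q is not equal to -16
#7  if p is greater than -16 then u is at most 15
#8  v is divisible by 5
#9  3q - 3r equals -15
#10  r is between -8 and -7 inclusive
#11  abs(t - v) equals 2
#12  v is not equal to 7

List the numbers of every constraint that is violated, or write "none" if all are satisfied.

#1 t = 6, v = 7; 6 < 7  OK
#2 w - s = 11 - 6 = 5, not 7  FAIL
#3 v = 7, and 7 ≠ 10  OK
#4 values 7, 11, 12, -13 are pairwise distinct  OK
#5 min(-8, 7) = -8  OK
#6 q = -13, and -13 ≠ -16  OK
#7 p = -13 > -16, so we need u ≤ 15; u = 12 ≤ 15  OK
#8 7 = 5*1 + 2, so 5 does not divide 7  FAIL
#9 3q - 3r = 3(-13) - 3(-8) = -15  OK
#10 r = -8 lies in [-8, -7]  OK
#11 abs(6 - 7) = 1, not 2  FAIL
#12 v = 7, but 7 is required to differ  FAIL

Constraints 2, 8, 11, and 12 do not hold.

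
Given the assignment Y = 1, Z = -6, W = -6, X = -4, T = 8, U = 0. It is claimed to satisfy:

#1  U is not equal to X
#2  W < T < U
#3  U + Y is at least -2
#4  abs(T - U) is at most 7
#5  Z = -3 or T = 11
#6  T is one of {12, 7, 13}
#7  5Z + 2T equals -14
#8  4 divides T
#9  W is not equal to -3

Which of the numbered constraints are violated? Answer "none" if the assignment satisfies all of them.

#1 U = 0, X = -4; distinct  yes
#2 values -6, 8, 0; T = 8 is not < U = 0  no
#3 U + Y = 0 + 1 = 1; 1 ≥ -2  yes
#4 abs(8 - 0) = 8; 8 > 7, exceeds bound 7  no
#5 Z = -6 ≠ -3 and T = 8 ≠ 11; both disjuncts false  no
#6 T = 8 is not in {12, 7, 13}  no
#7 5Z + 2T = 5(-6) + 2(8) = -14  yes
#8 8 / 4 = 2, so 4 divides 8  yes
#9 W = -6, and -6 ≠ -3  yes

Constraints 2, 4, 5, 6 do not hold.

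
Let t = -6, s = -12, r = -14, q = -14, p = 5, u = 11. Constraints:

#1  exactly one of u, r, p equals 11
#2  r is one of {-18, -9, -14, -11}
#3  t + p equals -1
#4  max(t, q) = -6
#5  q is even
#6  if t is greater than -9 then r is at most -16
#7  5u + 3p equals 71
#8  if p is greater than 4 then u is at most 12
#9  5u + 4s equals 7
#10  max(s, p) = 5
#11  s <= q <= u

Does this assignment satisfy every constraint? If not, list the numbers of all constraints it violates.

Constraints 6, 7, and 11 are violated.

#1 u=11, r=-14, p=5; 1 of them equals 11 — satisfied.
#2 r = -14 is in {-18, -9, -14, -11} — satisfied.
#3 t + p = -6 + 5 = -1 — satisfied.
#4 max(-6, -14) = -6 — satisfied.
#5 q = -14 is even — satisfied.
#6 t = -6 > -9, so we need r ≤ -16; but r = -14 > -16 — violated.
#7 5u + 3p = 5(11) + 3(5) = 70, not 71 — violated.
#8 p = 5 > 4, so we need u ≤ 12; u = 11 ≤ 12 — satisfied.
#9 5u + 4s = 5(11) + 4(-12) = 7 — satisfied.
#10 max(-12, 5) = 5 — satisfied.
#11 values -12, -14, 11; s = -12 is not <= q = -14 — violated.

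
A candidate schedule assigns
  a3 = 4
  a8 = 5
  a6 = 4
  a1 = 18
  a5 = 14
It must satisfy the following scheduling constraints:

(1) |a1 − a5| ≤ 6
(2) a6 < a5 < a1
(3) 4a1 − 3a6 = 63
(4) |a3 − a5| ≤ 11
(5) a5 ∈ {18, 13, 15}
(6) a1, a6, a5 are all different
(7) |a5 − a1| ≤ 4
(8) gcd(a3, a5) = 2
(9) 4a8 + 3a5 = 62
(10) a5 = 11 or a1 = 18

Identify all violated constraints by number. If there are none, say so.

The assignment fails constraints 3 and 5.

(1) |18 − 14| = 4; 4 ≤ 6  holds
(2) values 4 < 14 < 18  holds
(3) 4a1 − 3a6 = 4(18) − 3(4) = 60, not 63  fails
(4) |4 − 14| = 10; 10 ≤ 11  holds
(5) a5 = 14 is not in {18, 13, 15}  fails
(6) values 18, 4, 14 are pairwise distinct  holds
(7) |14 − 18| = 4; 4 ≤ 4  holds
(8) gcd(4, 14) = 2  holds
(9) 4a8 + 3a5 = 4(5) + 3(14) = 62  holds
(10) a5 = 14 ≠ 11, but a1 = 18 = 18 (second disjunct)  holds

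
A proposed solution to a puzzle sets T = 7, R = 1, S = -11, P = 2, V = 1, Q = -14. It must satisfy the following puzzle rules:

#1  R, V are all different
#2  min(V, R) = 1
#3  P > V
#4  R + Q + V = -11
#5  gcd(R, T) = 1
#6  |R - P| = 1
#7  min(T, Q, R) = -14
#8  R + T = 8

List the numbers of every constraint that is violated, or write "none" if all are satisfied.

#1 R = V = 1, not all different  ✗
#2 min(1, 1) = 1  ✓
#3 P = 2, V = 1; 2 > 1  ✓
#4 R + Q + V = 1 + (-14) + 1 = -12, not -11  ✗
#5 gcd(1, 7) = 1  ✓
#6 |1 - 2| = 1  ✓
#7 min(7, -14, 1) = -14  ✓
#8 R + T = 1 + 7 = 8  ✓

Constraints 1 and 4 do not hold.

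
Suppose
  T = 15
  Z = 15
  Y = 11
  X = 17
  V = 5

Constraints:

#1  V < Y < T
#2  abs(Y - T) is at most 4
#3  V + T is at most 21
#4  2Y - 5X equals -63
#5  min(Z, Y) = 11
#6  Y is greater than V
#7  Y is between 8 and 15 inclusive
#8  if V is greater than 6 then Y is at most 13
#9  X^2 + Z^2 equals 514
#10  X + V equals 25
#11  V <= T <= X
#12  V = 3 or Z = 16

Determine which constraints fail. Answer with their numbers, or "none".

#1 values 5 < 11 < 15 — satisfied.
#2 abs(11 - 15) = 4; 4 ≤ 4 — satisfied.
#3 V + T = 5 + 15 = 20; 20 ≤ 21 — satisfied.
#4 2Y - 5X = 2(11) - 5(17) = -63 — satisfied.
#5 min(15, 11) = 11 — satisfied.
#6 Y = 11, V = 5; 11 > 5 — satisfied.
#7 Y = 11 lies in [8, 15] — satisfied.
#8 V = 5, not > 6; antecedent false, conditional vacuously true — satisfied.
#9 X^2 + Z^2 = 17^2 + 15^2 = 289 + 225 = 514 — satisfied.
#10 X + V = 17 + 5 = 22, not 25 — violated.
#11 values 5 <= 15 <= 17 — satisfied.
#12 V = 5 ≠ 3 and Z = 15 ≠ 16; both disjuncts false — violated.

No — constraints 10 and 12 are not satisfied.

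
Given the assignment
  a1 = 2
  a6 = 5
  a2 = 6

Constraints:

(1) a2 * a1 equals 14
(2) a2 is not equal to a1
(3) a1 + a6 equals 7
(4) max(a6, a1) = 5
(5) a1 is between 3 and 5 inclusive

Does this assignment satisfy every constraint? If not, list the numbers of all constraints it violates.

(1) a2 * a1 = 6 * 2 = 12, not 14 — fails.
(2) a2 = 6, a1 = 2; distinct — holds.
(3) a1 + a6 = 2 + 5 = 7 — holds.
(4) max(5, 2) = 5 — holds.
(5) a1 = 2 is outside [3, 5] — fails.

Violated: 1, 5.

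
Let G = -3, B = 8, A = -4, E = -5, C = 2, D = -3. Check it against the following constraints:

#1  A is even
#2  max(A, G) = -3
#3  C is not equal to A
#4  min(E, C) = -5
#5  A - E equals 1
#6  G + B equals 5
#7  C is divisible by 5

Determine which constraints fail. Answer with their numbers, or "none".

No — constraint 7 is not satisfied.

#1 A = -4 is even  OK
#2 max(-4, -3) = -3  OK
#3 C = 2, A = -4; distinct  OK
#4 min(-5, 2) = -5  OK
#5 A - E = -4 - (-5) = 1  OK
#6 G + B = -3 + 8 = 5  OK
#7 2 = 5*0 + 2, so 5 does not divide 2  FAIL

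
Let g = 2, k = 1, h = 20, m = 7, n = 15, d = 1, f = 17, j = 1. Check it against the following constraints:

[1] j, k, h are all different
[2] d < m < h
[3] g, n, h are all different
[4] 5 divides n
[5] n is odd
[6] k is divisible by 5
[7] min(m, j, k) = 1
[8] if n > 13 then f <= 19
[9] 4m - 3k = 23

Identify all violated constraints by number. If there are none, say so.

Violated: 1, 6, and 9.

[1] j = k = 1, not all different — fails.
[2] values 1 < 7 < 20 — holds.
[3] values 2, 15, 20 are pairwise distinct — holds.
[4] 15 / 5 = 3, so 5 divides 15 — holds.
[5] n = 15 is odd — holds.
[6] 1 = 5*0 + 1, so 5 does not divide 1 — fails.
[7] min(7, 1, 1) = 1 — holds.
[8] n = 15 > 13, so we need f ≤ 19; f = 17 ≤ 19 — holds.
[9] 4m - 3k = 4(7) - 3(1) = 25, not 23 — fails.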